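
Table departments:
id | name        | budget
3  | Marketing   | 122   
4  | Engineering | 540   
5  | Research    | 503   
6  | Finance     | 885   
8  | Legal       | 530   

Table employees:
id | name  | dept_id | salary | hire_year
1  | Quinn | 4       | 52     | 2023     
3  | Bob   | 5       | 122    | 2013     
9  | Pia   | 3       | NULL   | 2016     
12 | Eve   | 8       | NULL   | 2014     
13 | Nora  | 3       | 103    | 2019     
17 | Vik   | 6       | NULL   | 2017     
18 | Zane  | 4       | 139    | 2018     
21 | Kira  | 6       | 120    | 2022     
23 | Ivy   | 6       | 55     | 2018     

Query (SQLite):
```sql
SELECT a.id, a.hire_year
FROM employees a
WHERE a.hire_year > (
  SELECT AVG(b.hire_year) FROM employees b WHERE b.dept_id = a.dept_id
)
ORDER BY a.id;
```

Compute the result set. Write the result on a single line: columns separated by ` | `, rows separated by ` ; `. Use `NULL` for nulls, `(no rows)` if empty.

For each employees row a, compute AVG(hire_year) over rows sharing a.dept_id.
Keep row a if a.hire_year > that per-group AVG.
  dept_id=3: AVG(hire_year) = 2017.5
  dept_id=4: AVG(hire_year) = 2020.5
  dept_id=5: AVG(hire_year) = 2013.0
  dept_id=6: AVG(hire_year) = 2019.0
  dept_id=8: AVG(hire_year) = 2014.0

1 | 2023 ; 13 | 2019 ; 21 | 2022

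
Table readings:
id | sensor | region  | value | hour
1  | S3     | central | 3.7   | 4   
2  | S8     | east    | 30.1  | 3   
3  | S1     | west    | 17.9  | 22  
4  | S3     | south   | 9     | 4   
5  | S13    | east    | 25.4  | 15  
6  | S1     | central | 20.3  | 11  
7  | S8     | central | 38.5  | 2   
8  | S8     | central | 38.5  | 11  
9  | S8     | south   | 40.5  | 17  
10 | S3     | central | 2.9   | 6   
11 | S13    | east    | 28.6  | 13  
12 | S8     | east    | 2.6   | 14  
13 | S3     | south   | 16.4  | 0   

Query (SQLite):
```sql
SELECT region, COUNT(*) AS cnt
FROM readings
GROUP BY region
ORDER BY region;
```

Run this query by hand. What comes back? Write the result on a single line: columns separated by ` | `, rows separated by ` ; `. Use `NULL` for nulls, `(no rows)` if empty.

central | 5 ; east | 4 ; south | 3 ; west | 1

Partition readings by region; compute COUNT(*) within each group.
  central: ids {1, 6, 7, 8, 10} → COUNT(*)=5
  east: ids {2, 5, 11, 12} → COUNT(*)=4
  south: ids {4, 9, 13} → COUNT(*)=3
  west: ids {3} → COUNT(*)=1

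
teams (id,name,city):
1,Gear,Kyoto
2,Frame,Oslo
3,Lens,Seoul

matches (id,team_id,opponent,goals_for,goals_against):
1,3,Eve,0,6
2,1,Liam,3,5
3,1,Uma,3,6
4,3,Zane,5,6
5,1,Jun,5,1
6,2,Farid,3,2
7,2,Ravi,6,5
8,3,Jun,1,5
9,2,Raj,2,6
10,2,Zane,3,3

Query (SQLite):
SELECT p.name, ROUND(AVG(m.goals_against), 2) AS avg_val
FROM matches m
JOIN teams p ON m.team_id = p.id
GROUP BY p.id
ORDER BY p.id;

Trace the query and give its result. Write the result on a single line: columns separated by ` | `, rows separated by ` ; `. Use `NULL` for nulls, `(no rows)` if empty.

Join each matches row to its teams via team_id.
Group joined rows by teams.id; compute ROUND(AVG(m.goals_against), 2) per group.
  1: ids {2, 3, 5} → ROUND(AVG(m.goals_against), 2)=4
  2: ids {6, 7, 9, 10} → ROUND(AVG(m.goals_against), 2)=4
  3: ids {1, 4, 8} → ROUND(AVG(m.goals_against), 2)=5.67

Gear | 4 ; Frame | 4 ; Lens | 5.67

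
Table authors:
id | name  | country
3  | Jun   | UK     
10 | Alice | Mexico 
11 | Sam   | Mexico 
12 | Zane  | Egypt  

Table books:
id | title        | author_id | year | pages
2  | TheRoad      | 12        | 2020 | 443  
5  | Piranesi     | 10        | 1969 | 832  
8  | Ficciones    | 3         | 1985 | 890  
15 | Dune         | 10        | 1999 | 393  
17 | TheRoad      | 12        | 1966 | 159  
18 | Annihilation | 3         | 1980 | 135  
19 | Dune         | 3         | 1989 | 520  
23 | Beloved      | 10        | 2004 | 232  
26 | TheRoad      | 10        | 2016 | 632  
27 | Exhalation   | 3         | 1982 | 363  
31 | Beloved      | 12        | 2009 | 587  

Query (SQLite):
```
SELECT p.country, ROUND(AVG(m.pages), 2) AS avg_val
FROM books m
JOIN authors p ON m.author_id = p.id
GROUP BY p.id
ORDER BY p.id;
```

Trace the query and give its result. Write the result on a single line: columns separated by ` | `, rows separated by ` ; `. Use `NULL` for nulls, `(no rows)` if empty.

UK | 477 ; Mexico | 522.25 ; Egypt | 396.33

Join each books row to its authors via author_id.
Group joined rows by authors.id; compute ROUND(AVG(m.pages), 2) per group.
  3: ids {8, 18, 19, 27} → ROUND(AVG(m.pages), 2)=477
  10: ids {5, 15, 23, 26} → ROUND(AVG(m.pages), 2)=522.25
  12: ids {2, 17, 31} → ROUND(AVG(m.pages), 2)=396.33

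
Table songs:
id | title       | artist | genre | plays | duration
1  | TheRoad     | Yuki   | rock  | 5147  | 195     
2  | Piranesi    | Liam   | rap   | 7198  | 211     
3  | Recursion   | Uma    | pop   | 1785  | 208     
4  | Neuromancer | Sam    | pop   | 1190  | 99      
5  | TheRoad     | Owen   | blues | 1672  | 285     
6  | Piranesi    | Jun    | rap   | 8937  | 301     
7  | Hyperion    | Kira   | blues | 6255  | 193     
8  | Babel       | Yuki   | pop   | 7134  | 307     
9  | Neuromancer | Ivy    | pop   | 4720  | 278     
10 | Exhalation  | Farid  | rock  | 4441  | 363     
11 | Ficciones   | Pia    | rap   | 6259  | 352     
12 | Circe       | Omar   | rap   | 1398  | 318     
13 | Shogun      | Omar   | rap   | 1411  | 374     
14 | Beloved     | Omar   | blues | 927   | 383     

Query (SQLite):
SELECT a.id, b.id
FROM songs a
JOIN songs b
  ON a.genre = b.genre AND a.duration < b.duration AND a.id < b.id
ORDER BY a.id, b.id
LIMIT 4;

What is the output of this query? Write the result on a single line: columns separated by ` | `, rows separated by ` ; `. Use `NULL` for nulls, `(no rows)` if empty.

1 | 10 ; 2 | 6 ; 2 | 11 ; 2 | 12

Pairs (a,b) with same genre, a.duration < b.duration, a.id < b.id.
genre groups: blues:{5,7,14} pop:{3,4,8,9} rap:{2,6,11,12,13} rock:{1,10}
Ordered by (a.id, b.id); first 4.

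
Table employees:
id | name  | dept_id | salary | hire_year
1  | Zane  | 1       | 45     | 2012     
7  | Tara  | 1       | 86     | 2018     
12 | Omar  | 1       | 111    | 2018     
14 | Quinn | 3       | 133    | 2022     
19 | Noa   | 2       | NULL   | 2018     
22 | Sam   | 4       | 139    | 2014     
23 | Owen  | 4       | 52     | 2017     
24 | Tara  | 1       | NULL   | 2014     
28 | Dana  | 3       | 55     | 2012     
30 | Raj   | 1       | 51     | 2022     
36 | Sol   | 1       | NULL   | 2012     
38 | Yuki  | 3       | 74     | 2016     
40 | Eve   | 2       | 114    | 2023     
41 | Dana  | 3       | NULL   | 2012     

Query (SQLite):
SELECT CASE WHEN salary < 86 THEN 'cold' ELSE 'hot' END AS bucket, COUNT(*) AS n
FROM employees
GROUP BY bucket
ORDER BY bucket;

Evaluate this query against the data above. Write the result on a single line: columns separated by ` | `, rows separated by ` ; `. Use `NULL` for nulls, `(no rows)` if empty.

Bucket rows by salary < 86 → 'cold' else 'hot'; count each bucket.
NULL < 86 is unknown, so NULL salary falls into ELSE → 'hot'.

cold | 5 ; hot | 9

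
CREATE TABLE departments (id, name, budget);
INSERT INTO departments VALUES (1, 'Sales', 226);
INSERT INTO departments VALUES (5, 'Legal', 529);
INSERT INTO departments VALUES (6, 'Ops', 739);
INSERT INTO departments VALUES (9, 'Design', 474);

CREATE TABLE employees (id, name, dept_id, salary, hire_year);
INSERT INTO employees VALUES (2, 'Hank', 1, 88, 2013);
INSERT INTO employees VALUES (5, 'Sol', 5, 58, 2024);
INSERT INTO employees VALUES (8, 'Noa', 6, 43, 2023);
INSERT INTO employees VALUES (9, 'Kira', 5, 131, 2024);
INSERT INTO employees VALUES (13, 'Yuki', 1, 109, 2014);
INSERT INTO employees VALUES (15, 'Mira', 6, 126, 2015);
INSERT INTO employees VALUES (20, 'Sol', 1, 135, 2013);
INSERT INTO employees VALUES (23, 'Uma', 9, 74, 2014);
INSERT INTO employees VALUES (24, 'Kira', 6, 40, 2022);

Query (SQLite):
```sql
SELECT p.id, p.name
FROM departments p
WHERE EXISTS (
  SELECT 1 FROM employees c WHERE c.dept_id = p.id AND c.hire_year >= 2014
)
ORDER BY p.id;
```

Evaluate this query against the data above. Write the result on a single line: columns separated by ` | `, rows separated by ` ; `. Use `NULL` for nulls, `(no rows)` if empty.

1 | Sales ; 5 | Legal ; 6 | Ops ; 9 | Design

For each departments row, check whether any employees with matching dept_id has hire_year >= 2014.
Keep rows where that is true.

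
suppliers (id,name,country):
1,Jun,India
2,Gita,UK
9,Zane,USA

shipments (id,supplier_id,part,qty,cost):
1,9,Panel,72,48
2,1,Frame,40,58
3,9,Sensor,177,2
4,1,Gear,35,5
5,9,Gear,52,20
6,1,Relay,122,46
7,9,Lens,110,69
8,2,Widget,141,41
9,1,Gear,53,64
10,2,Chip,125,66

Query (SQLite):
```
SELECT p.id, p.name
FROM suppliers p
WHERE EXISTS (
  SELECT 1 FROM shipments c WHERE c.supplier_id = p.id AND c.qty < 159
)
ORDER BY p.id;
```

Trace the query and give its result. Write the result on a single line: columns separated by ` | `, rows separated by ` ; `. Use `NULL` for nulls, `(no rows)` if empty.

For each suppliers row, check whether any shipments with matching supplier_id has qty < 159.
Keep rows where that is true.

1 | Jun ; 2 | Gita ; 9 | Zane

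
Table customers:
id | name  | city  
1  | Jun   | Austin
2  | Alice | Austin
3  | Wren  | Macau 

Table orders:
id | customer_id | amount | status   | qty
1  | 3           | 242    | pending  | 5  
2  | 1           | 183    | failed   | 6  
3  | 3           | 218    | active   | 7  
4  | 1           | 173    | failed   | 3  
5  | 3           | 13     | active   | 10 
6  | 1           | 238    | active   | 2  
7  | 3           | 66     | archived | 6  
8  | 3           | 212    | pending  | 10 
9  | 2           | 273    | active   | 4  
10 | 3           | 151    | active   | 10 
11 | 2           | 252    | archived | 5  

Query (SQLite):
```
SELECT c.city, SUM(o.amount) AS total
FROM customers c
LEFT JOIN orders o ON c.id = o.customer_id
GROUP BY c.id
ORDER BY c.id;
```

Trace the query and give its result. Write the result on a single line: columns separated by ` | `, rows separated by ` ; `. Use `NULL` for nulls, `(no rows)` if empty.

Austin | 594 ; Austin | 525 ; Macau | 902

LEFT JOIN keeps every customers row; unmatched ones get NULL for orders columns.
Group by customers.id and compute SUM(o.amount). SUM over an all-NULL group is NULL.
  1: ids {2, 4, 6} → SUM(o.amount)=594
  2: ids {9, 11} → SUM(o.amount)=525
  3: ids {1, 3, 5, 7, 8, 10} → SUM(o.amount)=902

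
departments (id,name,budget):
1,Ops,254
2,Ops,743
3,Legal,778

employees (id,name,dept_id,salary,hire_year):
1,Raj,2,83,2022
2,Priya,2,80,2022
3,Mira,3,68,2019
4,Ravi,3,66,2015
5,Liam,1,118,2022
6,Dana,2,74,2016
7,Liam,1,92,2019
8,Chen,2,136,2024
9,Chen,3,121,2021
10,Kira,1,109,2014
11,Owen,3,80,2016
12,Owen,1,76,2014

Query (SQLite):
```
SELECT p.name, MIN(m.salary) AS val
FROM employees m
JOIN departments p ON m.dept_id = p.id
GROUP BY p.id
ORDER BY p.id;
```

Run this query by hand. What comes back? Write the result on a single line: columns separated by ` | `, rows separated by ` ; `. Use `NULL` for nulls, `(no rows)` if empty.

Join each employees row to its departments via dept_id.
Group joined rows by departments.id; compute MIN(m.salary) per group.
  1: ids {5, 7, 10, 12} → MIN(m.salary)=76
  2: ids {1, 2, 6, 8} → MIN(m.salary)=74
  3: ids {3, 4, 9, 11} → MIN(m.salary)=66

Ops | 76 ; Ops | 74 ; Legal | 66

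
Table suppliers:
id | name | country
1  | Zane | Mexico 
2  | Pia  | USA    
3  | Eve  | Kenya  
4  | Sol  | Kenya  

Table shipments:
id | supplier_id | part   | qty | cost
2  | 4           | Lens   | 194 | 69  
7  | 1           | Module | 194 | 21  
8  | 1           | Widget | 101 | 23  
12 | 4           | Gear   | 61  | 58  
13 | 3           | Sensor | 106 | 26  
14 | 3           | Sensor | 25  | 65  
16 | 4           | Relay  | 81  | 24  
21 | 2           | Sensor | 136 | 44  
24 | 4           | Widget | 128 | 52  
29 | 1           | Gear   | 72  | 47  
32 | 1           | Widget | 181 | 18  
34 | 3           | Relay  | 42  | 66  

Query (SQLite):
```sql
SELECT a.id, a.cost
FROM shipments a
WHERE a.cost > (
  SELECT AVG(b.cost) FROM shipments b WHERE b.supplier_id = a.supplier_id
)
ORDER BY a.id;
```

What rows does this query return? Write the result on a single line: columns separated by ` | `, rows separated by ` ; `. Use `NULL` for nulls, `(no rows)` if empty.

For each shipments row a, compute AVG(cost) over rows sharing a.supplier_id.
Keep row a if a.cost > that per-group AVG.
  supplier_id=1: AVG(cost) = 27.25
  supplier_id=2: AVG(cost) = 44.0
  supplier_id=3: AVG(cost) = 52.333333
  supplier_id=4: AVG(cost) = 50.75

2 | 69 ; 12 | 58 ; 14 | 65 ; 24 | 52 ; 29 | 47 ; 34 | 66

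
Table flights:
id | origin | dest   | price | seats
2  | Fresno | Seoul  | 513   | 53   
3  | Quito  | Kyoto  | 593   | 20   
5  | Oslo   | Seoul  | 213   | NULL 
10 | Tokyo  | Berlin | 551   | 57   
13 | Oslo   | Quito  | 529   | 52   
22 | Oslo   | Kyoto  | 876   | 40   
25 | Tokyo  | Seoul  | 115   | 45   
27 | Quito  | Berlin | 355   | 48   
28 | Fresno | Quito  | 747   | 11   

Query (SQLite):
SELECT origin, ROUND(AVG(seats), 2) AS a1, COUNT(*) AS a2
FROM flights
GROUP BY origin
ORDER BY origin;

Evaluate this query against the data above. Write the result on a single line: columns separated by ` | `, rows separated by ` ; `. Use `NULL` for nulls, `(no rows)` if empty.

Group flights by origin.
Per group compute: ROUND(AVG(seats), 2), COUNT(*).
  Fresno: ids {2, 28} → ROUND(AVG(seats), 2)=32, COUNT(*)=2
  Oslo: ids {5, 13, 22} → ROUND(AVG(seats), 2)=46, COUNT(*)=3
  Quito: ids {3, 27} → ROUND(AVG(seats), 2)=34, COUNT(*)=2
  Tokyo: ids {10, 25} → ROUND(AVG(seats), 2)=51, COUNT(*)=2

Fresno | 32 | 2 ; Oslo | 46 | 3 ; Quito | 34 | 2 ; Tokyo | 51 | 2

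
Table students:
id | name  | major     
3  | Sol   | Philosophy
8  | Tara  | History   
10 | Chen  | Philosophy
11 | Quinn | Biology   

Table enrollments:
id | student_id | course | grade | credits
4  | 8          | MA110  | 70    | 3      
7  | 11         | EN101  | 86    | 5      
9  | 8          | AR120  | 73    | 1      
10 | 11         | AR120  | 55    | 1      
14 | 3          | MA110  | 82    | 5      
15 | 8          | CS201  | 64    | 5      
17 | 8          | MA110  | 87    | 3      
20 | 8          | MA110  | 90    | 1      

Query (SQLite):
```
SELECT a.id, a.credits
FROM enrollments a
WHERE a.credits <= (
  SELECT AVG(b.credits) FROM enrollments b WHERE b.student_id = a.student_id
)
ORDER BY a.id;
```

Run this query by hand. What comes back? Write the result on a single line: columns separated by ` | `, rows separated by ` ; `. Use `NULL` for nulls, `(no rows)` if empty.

For each enrollments row a, compute AVG(credits) over rows sharing a.student_id.
Keep row a if a.credits <= that per-group AVG.
  student_id=3: AVG(credits) = 5.0
  student_id=8: AVG(credits) = 2.6
  student_id=11: AVG(credits) = 3.0

9 | 1 ; 10 | 1 ; 14 | 5 ; 20 | 1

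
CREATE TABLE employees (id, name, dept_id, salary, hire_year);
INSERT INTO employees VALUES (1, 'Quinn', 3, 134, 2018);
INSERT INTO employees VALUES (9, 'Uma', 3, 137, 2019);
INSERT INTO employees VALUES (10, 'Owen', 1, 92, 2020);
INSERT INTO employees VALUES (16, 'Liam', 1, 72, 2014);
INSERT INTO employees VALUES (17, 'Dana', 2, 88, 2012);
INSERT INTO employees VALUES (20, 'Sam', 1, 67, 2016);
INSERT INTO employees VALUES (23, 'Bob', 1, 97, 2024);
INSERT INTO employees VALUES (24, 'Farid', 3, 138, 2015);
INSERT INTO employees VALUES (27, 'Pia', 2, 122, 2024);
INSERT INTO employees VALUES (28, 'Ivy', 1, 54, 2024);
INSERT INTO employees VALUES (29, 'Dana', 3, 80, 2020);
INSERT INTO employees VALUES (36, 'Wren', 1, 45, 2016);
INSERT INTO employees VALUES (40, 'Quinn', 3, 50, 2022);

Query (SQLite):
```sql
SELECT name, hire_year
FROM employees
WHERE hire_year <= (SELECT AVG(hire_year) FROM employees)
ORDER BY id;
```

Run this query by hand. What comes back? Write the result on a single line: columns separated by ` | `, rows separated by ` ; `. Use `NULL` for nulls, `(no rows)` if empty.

Scalar subquery: AVG(hire_year) over all employees rows = 2018.769231 (≈; comparison uses full precision).
Keep rows where hire_year <= that value.

Quinn | 2018 ; Liam | 2014 ; Dana | 2012 ; Sam | 2016 ; Farid | 2015 ; Wren | 2016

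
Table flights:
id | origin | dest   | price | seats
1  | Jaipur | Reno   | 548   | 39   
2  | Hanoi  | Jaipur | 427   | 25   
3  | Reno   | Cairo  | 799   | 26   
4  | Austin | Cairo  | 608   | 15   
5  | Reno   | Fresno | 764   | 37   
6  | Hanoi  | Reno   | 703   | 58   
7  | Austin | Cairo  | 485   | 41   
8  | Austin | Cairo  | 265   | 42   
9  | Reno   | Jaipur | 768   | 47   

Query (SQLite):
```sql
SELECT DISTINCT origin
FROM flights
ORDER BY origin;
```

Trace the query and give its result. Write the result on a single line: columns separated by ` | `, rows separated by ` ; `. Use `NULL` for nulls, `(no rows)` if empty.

Austin ; Hanoi ; Jaipur ; Reno

Collect distinct origin values from flights.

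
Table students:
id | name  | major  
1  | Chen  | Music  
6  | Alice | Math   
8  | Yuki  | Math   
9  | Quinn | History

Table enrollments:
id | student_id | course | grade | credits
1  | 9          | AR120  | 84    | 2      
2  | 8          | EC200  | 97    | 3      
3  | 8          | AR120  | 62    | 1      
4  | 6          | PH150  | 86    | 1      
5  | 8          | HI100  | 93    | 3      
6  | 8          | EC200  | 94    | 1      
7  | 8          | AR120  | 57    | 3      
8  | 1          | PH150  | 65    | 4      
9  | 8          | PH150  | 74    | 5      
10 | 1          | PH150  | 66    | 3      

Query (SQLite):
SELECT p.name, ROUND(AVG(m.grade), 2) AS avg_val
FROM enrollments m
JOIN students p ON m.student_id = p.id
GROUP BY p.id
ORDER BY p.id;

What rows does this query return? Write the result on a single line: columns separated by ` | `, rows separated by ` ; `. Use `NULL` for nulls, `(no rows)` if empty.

Join each enrollments row to its students via student_id.
Group joined rows by students.id; compute ROUND(AVG(m.grade), 2) per group.
  1: ids {8, 10} → ROUND(AVG(m.grade), 2)=65.5
  6: ids {4} → ROUND(AVG(m.grade), 2)=86
  8: ids {2, 3, 5, 6, 7, 9} → ROUND(AVG(m.grade), 2)=79.5
  9: ids {1} → ROUND(AVG(m.grade), 2)=84

Chen | 65.5 ; Alice | 86 ; Yuki | 79.5 ; Quinn | 84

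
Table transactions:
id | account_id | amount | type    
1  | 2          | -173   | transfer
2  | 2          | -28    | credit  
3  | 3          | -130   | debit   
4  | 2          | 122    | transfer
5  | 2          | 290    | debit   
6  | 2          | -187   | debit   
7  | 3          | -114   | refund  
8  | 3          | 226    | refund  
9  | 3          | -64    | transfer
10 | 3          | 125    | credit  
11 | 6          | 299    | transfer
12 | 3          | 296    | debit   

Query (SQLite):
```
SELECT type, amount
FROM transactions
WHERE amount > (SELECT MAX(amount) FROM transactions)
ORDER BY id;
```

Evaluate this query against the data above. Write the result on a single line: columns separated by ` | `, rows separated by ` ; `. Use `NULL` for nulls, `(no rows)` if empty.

(no rows)

Scalar subquery: MAX(amount) over all transactions rows = 299.
Keep rows where amount > that value.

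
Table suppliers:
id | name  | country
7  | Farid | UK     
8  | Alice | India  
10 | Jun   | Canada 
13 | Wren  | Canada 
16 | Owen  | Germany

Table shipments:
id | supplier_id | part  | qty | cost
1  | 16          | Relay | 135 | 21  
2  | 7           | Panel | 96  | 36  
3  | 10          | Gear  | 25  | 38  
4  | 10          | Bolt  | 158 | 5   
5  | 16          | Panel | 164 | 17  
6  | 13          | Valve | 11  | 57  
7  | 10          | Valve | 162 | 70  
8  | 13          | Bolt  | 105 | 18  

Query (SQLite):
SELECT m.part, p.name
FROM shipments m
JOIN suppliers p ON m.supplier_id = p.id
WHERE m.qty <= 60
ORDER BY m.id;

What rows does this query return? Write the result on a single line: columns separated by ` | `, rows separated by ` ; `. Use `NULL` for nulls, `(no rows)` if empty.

Gear | Jun ; Valve | Wren

Each shipments row matches the suppliers row where supplier_id = suppliers.id.
Then keep rows with m.qty <= 60.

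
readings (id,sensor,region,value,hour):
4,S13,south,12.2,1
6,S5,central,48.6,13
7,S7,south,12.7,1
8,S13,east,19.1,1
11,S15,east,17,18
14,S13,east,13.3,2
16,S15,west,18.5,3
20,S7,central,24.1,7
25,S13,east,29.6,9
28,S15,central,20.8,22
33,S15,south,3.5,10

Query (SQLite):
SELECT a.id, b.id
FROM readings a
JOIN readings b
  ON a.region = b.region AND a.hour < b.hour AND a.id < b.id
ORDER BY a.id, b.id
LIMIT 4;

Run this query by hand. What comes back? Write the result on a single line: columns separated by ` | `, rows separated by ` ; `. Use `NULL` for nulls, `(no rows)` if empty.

4 | 33 ; 6 | 28 ; 7 | 33 ; 8 | 11

Pairs (a,b) with same region, a.hour < b.hour, a.id < b.id.
region groups: central:{6,20,28} east:{8,11,14,25} south:{4,7,33} west:{16}
Ordered by (a.id, b.id); first 4.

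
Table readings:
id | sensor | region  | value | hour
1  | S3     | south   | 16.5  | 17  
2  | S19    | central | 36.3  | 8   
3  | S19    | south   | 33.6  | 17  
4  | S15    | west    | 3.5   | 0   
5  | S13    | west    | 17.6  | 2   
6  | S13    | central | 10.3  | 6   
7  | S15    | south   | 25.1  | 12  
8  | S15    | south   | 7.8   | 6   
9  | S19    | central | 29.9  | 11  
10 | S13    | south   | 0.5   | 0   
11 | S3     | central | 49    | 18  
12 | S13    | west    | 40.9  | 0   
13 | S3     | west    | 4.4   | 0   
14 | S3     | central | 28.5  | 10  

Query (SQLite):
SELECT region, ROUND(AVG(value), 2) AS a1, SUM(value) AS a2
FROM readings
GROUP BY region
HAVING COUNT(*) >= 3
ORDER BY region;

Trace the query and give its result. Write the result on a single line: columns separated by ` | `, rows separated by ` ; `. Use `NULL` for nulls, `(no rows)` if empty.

central | 30.8 | 154 ; south | 16.7 | 83.5 ; west | 16.6 | 66.4

Group readings by region.
Per group compute: ROUND(AVG(value), 2), SUM(value).
HAVING: drop groups with fewer than 3 rows.
  central: ids {2, 6, 9, 11, 14} → ROUND(AVG(value), 2)=30.8, SUM(value)=154
  south: ids {1, 3, 7, 8, 10} → ROUND(AVG(value), 2)=16.7, SUM(value)=83.5
  west: ids {4, 5, 12, 13} → ROUND(AVG(value), 2)=16.6, SUM(value)=66.4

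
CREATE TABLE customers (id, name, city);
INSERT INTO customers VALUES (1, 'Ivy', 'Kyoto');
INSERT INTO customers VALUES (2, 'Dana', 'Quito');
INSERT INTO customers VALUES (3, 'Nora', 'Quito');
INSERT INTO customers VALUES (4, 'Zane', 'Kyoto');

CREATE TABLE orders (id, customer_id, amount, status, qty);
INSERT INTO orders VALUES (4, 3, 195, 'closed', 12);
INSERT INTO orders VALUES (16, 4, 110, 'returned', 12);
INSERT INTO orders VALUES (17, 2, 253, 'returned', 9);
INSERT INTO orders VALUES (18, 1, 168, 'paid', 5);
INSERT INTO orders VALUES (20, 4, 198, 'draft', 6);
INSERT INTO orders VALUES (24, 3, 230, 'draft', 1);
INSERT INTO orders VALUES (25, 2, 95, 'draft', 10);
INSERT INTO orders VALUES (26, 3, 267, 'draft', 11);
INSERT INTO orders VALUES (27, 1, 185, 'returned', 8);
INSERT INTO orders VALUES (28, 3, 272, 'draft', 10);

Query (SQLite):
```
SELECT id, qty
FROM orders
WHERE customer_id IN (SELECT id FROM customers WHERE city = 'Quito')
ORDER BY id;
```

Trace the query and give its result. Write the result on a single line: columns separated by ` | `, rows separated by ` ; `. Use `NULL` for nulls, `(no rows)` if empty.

Inner query: customers.id where city = 'Quito'.
Outer: keep orders rows whose customer_id is in that set.
Inner query → {2, 3}

4 | 12 ; 17 | 9 ; 24 | 1 ; 25 | 10 ; 26 | 11 ; 28 | 10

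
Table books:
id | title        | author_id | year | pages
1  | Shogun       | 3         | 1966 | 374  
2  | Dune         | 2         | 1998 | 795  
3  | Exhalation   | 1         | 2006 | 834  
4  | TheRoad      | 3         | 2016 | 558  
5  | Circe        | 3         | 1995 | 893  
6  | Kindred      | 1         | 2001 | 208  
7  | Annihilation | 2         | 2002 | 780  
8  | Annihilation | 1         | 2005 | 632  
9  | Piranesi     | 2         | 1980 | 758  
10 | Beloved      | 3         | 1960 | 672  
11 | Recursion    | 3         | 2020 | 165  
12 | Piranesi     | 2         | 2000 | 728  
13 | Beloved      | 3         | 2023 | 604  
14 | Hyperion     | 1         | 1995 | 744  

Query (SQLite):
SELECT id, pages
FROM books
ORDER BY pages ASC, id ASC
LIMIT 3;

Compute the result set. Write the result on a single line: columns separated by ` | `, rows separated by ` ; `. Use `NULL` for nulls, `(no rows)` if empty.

Sort by pages asc, tiebreak id asc: (165, id=11), (208, id=6), (374, id=1), (558, id=4), (604, id=13), (632, id=8) …. Take first 3.

11 | 165 ; 6 | 208 ; 1 | 374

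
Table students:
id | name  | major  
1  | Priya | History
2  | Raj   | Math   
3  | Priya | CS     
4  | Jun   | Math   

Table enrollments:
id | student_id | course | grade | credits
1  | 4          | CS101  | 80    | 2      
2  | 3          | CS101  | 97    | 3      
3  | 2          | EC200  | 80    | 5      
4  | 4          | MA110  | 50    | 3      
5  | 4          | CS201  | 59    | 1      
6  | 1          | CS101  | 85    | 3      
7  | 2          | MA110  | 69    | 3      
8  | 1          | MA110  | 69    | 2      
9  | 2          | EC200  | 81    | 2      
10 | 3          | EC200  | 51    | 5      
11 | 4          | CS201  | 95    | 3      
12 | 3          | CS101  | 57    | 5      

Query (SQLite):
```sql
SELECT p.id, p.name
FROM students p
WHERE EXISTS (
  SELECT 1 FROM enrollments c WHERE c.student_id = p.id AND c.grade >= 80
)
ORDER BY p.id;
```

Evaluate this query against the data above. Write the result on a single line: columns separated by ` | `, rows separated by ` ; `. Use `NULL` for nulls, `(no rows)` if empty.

For each students row, check whether any enrollments with matching student_id has grade >= 80.
Keep rows where that is true.

1 | Priya ; 2 | Raj ; 3 | Priya ; 4 | Jun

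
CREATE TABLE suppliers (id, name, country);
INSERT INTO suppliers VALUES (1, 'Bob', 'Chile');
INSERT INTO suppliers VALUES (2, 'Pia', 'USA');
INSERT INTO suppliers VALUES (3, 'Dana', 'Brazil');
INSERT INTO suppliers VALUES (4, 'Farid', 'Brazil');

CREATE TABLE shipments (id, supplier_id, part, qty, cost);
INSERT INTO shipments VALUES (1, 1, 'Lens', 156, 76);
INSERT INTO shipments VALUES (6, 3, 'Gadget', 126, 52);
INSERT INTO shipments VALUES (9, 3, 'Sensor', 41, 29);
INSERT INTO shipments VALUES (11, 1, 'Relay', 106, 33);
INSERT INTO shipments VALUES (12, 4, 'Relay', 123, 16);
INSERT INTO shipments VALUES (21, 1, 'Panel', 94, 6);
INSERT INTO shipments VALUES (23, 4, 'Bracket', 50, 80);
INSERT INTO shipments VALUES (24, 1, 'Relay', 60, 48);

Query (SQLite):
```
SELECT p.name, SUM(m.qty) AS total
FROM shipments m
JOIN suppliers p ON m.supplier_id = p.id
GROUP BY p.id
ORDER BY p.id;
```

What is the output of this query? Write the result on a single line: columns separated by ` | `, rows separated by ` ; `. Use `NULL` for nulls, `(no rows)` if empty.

Bob | 416 ; Dana | 167 ; Farid | 173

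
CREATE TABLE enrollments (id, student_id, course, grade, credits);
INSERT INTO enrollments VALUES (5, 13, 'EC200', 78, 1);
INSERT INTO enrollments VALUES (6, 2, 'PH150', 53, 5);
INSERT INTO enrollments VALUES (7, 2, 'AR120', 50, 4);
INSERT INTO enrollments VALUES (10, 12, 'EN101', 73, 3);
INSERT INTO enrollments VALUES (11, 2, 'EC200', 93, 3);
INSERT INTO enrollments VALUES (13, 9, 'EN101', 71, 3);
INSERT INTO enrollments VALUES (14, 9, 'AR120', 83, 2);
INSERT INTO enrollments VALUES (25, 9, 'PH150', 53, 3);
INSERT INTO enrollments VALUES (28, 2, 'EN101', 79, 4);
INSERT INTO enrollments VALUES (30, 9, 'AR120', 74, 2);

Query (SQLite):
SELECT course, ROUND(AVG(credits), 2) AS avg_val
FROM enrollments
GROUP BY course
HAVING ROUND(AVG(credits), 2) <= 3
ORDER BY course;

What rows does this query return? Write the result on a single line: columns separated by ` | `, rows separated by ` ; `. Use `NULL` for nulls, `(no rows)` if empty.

Partition enrollments by course; compute ROUND(AVG(credits), 2) within each group.
HAVING: keep groups where ROUND(AVG(credits), 2) <= 3.
  AR120: ids {7, 14, 30} → ROUND(AVG(credits), 2)=2.67
  EC200: ids {5, 11} → ROUND(AVG(credits), 2)=2
  EN101: ids {10, 13, 28} → ROUND(AVG(credits), 2)=3.33
  PH150: ids {6, 25} → ROUND(AVG(credits), 2)=4

AR120 | 2.67 ; EC200 | 2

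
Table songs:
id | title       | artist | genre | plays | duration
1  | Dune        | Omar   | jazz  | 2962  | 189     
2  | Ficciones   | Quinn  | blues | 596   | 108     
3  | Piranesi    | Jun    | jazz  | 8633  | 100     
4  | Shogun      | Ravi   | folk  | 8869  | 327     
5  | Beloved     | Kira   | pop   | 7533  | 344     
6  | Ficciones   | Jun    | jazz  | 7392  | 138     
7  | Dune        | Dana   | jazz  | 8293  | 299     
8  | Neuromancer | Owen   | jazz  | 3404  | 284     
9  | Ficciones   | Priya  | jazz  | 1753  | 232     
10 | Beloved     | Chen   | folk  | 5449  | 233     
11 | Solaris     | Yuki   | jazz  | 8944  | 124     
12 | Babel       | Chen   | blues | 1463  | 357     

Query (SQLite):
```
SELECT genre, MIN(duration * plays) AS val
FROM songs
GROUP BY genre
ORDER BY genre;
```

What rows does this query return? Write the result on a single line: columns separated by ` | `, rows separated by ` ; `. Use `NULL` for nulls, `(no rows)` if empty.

blues | 64368 ; folk | 1269617 ; jazz | 406696 ; pop | 2591352

For each row compute duration * plays.
Group by genre; take MIN of the expression per group.
  blues: ids {2, 12} → MIN(duration * plays)=64368
  folk: ids {4, 10} → MIN(duration * plays)=1269617
  jazz: ids {1, 3, 6, 7, 8, 9, 11} → MIN(duration * plays)=406696
  pop: ids {5} → MIN(duration * plays)=2591352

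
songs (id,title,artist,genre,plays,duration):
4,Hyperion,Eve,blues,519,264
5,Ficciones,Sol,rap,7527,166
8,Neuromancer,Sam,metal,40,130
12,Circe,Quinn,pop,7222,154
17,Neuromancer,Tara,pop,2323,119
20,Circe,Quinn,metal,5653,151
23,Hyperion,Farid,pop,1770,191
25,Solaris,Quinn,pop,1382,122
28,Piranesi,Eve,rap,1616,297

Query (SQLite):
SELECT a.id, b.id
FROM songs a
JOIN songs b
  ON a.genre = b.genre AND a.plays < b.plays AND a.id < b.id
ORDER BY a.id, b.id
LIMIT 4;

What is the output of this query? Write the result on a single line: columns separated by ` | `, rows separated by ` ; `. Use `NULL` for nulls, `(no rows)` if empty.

8 | 20

Pairs (a,b) with same genre, a.plays < b.plays, a.id < b.id.
genre groups: blues:{4} metal:{8,20} pop:{12,17,23,25} rap:{5,28}
Ordered by (a.id, b.id); first 4.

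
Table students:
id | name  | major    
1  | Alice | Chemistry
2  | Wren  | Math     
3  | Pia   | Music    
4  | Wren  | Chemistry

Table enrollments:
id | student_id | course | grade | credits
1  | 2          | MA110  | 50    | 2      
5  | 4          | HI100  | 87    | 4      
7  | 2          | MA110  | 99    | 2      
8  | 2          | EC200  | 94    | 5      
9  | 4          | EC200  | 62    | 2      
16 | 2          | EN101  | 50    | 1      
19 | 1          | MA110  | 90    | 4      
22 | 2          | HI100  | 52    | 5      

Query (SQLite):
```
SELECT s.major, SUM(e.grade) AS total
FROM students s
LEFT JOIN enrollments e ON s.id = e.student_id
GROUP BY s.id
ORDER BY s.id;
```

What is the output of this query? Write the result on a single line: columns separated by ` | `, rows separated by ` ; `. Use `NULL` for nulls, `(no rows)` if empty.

LEFT JOIN keeps every students row; unmatched ones get NULL for enrollments columns.
Group by students.id and compute SUM(e.grade). SUM over an all-NULL group is NULL.
  1: ids {19} → SUM(e.grade)=90
  2: ids {1, 7, 8, 16, 22} → SUM(e.grade)=345
  3: ids {—} → SUM(e.grade)=NULL
  4: ids {5, 9} → SUM(e.grade)=149

Chemistry | 90 ; Math | 345 ; Music | NULL ; Chemistry | 149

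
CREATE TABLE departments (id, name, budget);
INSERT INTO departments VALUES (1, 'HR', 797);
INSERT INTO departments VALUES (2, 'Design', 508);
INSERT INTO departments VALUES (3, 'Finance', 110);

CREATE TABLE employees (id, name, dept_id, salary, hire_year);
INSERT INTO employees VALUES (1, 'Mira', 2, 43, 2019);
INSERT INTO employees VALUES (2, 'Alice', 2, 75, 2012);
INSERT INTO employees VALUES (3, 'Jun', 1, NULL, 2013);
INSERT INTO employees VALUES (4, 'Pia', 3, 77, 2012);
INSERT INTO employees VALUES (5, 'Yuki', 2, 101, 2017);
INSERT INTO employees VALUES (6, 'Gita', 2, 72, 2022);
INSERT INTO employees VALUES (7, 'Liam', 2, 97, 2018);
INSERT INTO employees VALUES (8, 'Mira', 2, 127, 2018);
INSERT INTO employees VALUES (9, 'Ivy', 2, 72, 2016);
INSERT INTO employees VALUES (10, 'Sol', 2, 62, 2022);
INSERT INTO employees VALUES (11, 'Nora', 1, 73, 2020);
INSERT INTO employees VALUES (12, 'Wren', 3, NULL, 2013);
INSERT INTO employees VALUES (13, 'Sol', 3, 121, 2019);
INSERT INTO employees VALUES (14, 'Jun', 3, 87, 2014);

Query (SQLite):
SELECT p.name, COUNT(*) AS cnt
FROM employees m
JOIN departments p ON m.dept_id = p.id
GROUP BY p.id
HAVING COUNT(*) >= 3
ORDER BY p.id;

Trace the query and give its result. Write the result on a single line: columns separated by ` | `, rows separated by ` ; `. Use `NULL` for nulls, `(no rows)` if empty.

Design | 8 ; Finance | 4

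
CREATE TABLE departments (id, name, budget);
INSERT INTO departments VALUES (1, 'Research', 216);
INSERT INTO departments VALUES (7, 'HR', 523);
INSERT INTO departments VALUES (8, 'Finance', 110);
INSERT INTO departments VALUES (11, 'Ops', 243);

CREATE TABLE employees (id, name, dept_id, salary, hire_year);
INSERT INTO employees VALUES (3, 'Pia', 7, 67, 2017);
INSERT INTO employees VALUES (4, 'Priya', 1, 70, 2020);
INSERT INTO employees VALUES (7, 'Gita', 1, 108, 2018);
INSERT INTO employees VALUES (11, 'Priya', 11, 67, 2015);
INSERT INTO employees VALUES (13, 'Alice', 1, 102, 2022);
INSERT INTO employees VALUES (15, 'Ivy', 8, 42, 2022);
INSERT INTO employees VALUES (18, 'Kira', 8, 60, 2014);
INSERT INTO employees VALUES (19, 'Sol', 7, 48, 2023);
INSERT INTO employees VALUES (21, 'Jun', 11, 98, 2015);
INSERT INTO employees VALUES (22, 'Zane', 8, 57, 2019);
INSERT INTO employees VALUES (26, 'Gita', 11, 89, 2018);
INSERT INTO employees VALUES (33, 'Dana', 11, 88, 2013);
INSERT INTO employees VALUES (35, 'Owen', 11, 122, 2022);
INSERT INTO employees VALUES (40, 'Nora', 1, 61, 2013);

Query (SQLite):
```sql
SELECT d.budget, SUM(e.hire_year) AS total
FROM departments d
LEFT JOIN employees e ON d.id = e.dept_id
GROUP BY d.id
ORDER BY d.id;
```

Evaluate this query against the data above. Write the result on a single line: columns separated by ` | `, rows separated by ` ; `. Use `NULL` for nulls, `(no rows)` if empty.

LEFT JOIN keeps every departments row; unmatched ones get NULL for employees columns.
Group by departments.id and compute SUM(e.hire_year). SUM over an all-NULL group is NULL.
  1: ids {4, 7, 13, 40} → SUM(e.hire_year)=8073
  7: ids {3, 19} → SUM(e.hire_year)=4040
  8: ids {15, 18, 22} → SUM(e.hire_year)=6055
  11: ids {11, 21, 26, 33, 35} → SUM(e.hire_year)=10083

216 | 8073 ; 523 | 4040 ; 110 | 6055 ; 243 | 10083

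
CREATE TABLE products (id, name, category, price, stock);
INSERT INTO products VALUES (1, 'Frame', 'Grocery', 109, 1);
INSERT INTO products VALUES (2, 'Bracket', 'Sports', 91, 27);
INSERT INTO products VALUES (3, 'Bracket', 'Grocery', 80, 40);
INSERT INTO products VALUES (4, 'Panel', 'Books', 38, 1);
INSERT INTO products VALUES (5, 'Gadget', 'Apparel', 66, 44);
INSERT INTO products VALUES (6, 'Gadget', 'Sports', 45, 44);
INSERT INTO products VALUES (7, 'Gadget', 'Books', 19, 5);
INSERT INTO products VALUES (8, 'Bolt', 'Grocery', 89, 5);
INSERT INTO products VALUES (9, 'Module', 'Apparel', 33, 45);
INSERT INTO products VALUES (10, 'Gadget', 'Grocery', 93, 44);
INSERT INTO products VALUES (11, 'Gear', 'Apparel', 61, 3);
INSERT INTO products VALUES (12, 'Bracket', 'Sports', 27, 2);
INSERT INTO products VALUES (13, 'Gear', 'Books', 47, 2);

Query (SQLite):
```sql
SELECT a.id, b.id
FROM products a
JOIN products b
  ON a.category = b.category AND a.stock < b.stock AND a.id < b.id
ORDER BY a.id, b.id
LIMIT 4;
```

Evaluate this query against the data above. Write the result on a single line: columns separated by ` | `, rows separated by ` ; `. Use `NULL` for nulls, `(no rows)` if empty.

1 | 3 ; 1 | 8 ; 1 | 10 ; 2 | 6

Pairs (a,b) with same category, a.stock < b.stock, a.id < b.id.
category groups: Apparel:{5,9,11} Books:{4,7,13} Grocery:{1,3,8,10} Sports:{2,6,12}
Ordered by (a.id, b.id); first 4.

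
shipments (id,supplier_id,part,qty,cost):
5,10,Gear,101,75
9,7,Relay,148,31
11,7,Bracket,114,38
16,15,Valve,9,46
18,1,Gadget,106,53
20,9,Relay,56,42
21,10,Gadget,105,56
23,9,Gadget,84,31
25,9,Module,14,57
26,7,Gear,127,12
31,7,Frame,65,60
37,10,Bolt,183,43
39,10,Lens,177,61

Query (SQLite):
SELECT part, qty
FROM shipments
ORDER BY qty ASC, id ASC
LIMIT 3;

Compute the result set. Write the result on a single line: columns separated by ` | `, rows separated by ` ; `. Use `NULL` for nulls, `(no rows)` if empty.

Sort by qty asc, tiebreak id asc: (9, id=16), (14, id=25), (56, id=20), (65, id=31), (84, id=23), (101, id=5) …. Take first 3.

Valve | 9 ; Module | 14 ; Relay | 56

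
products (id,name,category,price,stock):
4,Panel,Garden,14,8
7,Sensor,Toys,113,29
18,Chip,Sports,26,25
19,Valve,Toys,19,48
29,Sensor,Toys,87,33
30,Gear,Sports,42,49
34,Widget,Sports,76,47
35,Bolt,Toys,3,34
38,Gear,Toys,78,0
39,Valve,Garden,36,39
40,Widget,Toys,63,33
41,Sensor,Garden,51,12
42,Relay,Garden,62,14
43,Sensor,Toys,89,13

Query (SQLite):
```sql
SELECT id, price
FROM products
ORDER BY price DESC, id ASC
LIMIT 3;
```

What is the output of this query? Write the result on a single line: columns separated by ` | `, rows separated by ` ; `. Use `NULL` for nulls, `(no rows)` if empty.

7 | 113 ; 43 | 89 ; 29 | 87

Sort by price desc, tiebreak id asc: (113, id=7), (89, id=43), (87, id=29), (78, id=38), (76, id=34), (63, id=40) …. Take first 3.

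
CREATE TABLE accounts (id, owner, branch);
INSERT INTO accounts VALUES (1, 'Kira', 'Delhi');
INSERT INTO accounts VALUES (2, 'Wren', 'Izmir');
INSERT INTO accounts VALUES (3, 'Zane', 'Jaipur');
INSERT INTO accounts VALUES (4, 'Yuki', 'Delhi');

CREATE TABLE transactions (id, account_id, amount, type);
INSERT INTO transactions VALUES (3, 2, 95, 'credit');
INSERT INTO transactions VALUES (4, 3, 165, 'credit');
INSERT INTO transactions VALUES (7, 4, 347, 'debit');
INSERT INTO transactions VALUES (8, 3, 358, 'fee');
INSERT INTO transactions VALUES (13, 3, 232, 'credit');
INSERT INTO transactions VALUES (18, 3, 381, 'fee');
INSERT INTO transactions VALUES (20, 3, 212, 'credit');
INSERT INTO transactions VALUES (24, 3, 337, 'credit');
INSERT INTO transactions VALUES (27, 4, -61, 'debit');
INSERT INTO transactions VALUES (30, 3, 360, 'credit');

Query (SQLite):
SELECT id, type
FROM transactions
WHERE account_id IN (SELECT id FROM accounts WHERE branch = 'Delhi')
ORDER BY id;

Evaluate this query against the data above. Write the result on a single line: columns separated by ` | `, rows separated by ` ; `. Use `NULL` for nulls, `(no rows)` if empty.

7 | debit ; 27 | debit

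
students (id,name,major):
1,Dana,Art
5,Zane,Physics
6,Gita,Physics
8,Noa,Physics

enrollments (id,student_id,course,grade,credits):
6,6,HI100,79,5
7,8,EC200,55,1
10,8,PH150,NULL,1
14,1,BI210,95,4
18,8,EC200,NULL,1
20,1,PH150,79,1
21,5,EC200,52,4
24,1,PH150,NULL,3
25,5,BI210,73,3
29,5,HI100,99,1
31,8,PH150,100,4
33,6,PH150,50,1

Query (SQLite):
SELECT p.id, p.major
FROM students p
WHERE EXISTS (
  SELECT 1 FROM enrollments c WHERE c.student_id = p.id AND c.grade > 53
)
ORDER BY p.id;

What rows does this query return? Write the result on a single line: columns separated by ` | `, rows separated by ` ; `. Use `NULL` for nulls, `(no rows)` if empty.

For each students row, check whether any enrollments with matching student_id has grade > 53.
Keep rows where that is true.

1 | Art ; 5 | Physics ; 6 | Physics ; 8 | Physics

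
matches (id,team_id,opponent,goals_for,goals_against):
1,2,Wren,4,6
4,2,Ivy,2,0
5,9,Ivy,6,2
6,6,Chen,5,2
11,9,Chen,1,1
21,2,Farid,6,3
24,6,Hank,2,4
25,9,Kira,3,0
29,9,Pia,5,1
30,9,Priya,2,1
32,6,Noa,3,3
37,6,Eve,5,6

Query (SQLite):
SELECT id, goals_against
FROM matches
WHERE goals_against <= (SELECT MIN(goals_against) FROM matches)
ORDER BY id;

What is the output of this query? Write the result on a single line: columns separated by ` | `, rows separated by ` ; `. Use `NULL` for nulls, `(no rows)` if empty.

Scalar subquery: MIN(goals_against) over all matches rows = 0.
Keep rows where goals_against <= that value.

4 | 0 ; 25 | 0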